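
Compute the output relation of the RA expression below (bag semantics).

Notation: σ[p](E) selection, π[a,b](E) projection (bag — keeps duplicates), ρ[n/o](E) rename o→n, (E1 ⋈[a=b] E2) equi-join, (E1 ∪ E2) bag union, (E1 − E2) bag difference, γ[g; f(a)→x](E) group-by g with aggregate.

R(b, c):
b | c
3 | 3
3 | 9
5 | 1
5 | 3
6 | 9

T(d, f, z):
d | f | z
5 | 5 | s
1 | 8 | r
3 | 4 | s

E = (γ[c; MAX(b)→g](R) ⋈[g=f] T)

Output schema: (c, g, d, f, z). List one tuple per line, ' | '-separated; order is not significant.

Row counts bottom-up:
  R → 5
  γ[c; MAX(b)→g](R) → 3
  T → 3
  (γ[c; MAX(b)→g](R) ⋈[g=f] T) → 2

== RESULT ==
c | g | d | f | z
1 | 5 | 5 | 5 | s
3 | 5 | 5 | 5 | s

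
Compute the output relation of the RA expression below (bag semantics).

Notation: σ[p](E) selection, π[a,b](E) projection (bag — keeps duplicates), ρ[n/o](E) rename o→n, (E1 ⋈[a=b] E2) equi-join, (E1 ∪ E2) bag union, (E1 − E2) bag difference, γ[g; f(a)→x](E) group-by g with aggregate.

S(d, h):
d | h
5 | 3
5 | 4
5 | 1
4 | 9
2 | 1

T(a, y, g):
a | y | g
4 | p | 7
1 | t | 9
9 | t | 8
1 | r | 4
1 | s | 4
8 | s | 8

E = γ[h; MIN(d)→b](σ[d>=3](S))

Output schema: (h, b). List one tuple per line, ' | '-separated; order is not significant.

Per-node cardinality:
  S → 5
  σ[d>=3](S) → 4
  γ[h; MIN(d)→b](σ[d>=3](S)) → 4

== RESULT ==
h | b
1 | 5
3 | 5
4 | 5
9 | 4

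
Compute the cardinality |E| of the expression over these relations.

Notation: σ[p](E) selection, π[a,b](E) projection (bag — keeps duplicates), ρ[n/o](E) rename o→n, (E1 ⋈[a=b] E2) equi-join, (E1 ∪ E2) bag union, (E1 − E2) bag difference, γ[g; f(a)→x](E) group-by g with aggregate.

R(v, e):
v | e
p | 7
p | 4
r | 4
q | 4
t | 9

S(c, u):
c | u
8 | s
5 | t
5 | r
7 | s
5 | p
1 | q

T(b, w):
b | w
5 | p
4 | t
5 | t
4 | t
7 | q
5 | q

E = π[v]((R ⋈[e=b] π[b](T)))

Stepwise |·|:
  R → 5
  T → 6
  π[b](T) → 6
  (R ⋈[e=b] π[b](T)) → 7
  π[v]((R ⋈[e=b] π[b](T))) → 7

|E| = 7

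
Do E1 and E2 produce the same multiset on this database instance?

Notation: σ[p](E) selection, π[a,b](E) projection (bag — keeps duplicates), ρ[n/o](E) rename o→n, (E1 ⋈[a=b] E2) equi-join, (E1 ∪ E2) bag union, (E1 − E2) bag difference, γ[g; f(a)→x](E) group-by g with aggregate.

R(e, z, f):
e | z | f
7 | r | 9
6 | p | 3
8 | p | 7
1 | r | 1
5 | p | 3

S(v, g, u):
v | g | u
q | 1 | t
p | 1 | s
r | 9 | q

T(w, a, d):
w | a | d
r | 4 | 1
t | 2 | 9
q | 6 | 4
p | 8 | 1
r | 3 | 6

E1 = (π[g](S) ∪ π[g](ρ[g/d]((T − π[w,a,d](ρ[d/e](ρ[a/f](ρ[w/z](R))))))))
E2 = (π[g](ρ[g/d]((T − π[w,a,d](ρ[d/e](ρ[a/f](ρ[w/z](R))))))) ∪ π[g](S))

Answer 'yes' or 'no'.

E1 row counts bottom-up:
  S → 3
  π[g](S) → 3
  T → 5
  R → 5
  ρ[w/z](R) → 5
  ρ[a/f](ρ[w/z](R)) → 5
  ρ[d/e](ρ[a/f](ρ[w/z](R))) → 5
  π[w,a,d](ρ[d/e](ρ[a/f](ρ[w/z](R)))) → 5
  (T − π[w,a,d](ρ[d/e](ρ[a/f](ρ[w/z](R))))) → 5
  ρ[g/d]((T − π[w,a,d](ρ[d/e](ρ[a/f](ρ[w/z](R)))))) → 5
  π[g](ρ[g/d]((T − π[w,a,d](ρ[d/e](ρ[a/f](ρ[w/z](R))))))) → 5
  (π[g](S) ∪ π[g](ρ[g/d]((T − π[w,a,d](ρ[d/e](ρ[a/f](ρ[w/z](R)))))))) → 8
E2 row counts bottom-up:
  T → 5
  R → 5
  ρ[w/z](R) → 5
  ρ[a/f](ρ[w/z](R)) → 5
  ρ[d/e](ρ[a/f](ρ[w/z](R))) → 5
  π[w,a,d](ρ[d/e](ρ[a/f](ρ[w/z](R)))) → 5
  (T − π[w,a,d](ρ[d/e](ρ[a/f](ρ[w/z](R))))) → 5
  ρ[g/d]((T − π[w,a,d](ρ[d/e](ρ[a/f](ρ[w/z](R)))))) → 5
  π[g](ρ[g/d]((T − π[w,a,d](ρ[d/e](ρ[a/f](ρ[w/z](R))))))) → 5
  S → 3
  π[g](S) → 3
  (π[g](ρ[g/d]((T − π[w,a,d](ρ[d/e](ρ[a/f](ρ[w/z](R))))))) ∪ π[g](S)) → 8

E1 and E2 produce the same multiset:
g
1
1
1
1
4
6
9
9

yes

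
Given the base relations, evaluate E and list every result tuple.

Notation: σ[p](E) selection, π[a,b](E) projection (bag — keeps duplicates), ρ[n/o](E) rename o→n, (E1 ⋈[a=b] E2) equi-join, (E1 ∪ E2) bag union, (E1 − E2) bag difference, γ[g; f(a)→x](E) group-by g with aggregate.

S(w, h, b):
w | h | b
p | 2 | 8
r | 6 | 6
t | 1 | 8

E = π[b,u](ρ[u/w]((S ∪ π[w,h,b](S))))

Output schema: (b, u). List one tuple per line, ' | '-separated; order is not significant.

Stepwise |·|:
  S → 3
  S → 3
  π[w,h,b](S) → 3
  (S ∪ π[w,h,b](S)) → 6
  ρ[u/w]((S ∪ π[w,h,b](S))) → 6
  π[b,u](ρ[u/w]((S ∪ π[w,h,b](S)))) → 6

== RESULT ==
b | u
6 | r
6 | r
8 | p
8 | p
8 | t
8 | t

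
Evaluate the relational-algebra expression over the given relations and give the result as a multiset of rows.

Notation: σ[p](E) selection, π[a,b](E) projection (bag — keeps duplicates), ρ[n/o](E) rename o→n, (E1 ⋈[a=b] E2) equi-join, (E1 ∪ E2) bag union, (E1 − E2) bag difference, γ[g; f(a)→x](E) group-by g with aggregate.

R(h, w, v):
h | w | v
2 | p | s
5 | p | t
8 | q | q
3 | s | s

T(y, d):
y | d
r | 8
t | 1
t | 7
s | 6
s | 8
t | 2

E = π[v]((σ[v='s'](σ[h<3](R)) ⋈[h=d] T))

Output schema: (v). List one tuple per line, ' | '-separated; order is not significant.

Stepwise |·|:
  R → 4
  σ[h<3](R) → 1
  σ[v='s'](σ[h<3](R)) → 1
  T → 6
  (σ[v='s'](σ[h<3](R)) ⋈[h=d] T) → 1
  π[v]((σ[v='s'](σ[h<3](R)) ⋈[h=d] T)) → 1

== RESULT ==
v
s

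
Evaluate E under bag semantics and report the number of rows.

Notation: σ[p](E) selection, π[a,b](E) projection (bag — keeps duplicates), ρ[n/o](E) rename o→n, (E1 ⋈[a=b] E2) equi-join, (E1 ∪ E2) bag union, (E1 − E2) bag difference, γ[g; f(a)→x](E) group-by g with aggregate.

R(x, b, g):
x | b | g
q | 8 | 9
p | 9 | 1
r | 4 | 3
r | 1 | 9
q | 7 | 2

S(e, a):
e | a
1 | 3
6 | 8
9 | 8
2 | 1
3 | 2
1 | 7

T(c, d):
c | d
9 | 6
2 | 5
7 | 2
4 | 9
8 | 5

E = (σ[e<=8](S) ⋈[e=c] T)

Per-node cardinality:
  S → 6
  σ[e<=8](S) → 5
  T → 5
  (σ[e<=8](S) ⋈[e=c] T) → 1

|E| = 1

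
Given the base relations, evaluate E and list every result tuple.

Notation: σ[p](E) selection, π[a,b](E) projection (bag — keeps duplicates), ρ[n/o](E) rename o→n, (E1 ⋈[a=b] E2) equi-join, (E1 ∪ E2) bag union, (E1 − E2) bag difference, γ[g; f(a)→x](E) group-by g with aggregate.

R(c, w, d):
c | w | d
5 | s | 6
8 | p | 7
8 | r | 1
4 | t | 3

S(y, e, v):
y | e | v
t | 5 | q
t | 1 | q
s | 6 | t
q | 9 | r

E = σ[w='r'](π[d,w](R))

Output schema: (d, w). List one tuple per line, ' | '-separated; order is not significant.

Subexpression sizes:
  R → 4
  π[d,w](R) → 4
  σ[w='r'](π[d,w](R)) → 1

== RESULT ==
d | w
1 | r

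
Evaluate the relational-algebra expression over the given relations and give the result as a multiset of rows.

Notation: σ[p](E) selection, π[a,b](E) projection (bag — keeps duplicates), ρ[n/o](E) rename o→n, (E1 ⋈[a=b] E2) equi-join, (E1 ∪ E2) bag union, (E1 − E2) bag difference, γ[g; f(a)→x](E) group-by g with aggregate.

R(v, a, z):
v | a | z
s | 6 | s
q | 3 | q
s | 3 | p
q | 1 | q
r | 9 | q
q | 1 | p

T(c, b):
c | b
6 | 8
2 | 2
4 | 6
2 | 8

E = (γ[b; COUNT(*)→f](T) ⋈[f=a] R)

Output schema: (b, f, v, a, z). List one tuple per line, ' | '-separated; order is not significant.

Per-node cardinality:
  T → 4
  γ[b; COUNT(*)→f](T) → 3
  R → 6
  (γ[b; COUNT(*)→f](T) ⋈[f=a] R) → 4

== RESULT ==
b | f | v | a | z
2 | 1 | q | 1 | p
2 | 1 | q | 1 | q
6 | 1 | q | 1 | p
6 | 1 | q | 1 | q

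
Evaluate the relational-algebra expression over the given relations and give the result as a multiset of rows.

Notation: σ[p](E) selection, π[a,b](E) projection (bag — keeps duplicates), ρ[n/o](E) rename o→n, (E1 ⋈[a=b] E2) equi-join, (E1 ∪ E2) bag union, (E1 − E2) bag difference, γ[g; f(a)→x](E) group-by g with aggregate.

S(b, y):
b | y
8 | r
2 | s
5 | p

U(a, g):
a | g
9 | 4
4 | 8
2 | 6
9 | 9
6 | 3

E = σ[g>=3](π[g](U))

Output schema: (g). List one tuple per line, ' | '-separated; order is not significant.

Subexpression sizes:
  U → 5
  π[g](U) → 5
  σ[g>=3](π[g](U)) → 5

== RESULT ==
g
3
4
6
8
9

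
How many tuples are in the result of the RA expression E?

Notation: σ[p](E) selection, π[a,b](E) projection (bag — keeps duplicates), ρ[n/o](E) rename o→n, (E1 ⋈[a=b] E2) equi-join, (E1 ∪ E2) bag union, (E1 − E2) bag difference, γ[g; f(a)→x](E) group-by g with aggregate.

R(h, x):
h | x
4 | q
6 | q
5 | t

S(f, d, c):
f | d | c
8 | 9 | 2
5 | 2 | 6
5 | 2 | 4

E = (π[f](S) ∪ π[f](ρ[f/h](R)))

Stepwise |·|:
  S → 3
  π[f](S) → 3
  R → 3
  ρ[f/h](R) → 3
  π[f](ρ[f/h](R)) → 3
  (π[f](S) ∪ π[f](ρ[f/h](R))) → 6

|E| = 6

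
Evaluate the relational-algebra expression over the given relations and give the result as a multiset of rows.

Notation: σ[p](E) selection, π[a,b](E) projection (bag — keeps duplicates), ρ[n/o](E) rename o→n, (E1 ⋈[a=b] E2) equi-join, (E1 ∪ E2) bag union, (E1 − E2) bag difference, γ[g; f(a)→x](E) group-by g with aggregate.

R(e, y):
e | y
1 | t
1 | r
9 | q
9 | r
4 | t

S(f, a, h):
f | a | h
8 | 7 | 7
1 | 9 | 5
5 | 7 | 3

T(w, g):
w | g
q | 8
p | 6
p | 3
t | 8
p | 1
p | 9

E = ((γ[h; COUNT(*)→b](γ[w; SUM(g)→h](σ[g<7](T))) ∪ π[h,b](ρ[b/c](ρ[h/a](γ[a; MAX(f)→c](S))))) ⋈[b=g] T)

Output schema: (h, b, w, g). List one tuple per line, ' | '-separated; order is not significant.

Stepwise |·|:
  T → 6
  σ[g<7](T) → 3
  γ[w; SUM(g)→h](σ[g<7](T)) → 1
  γ[h; COUNT(*)→b](γ[w; SUM(g)→h](σ[g<7](T))) → 1
  S → 3
  γ[a; MAX(f)→c](S) → 2
  ρ[h/a](γ[a; MAX(f)→c](S)) → 2
  ρ[b/c](ρ[h/a](γ[a; MAX(f)→c](S))) → 2
  π[h,b](ρ[b/c](ρ[h/a](γ[a; MAX(f)→c](S)))) → 2
  (γ[h; COUNT(*)→b](γ[w; SUM(g)→h](σ[g<7](T))) ∪ π[h,b](ρ[b/c](ρ[h/a](γ[a; MAX(f)→c](S))))) → 3
  T → 6
  ((γ[h; COUNT(*)→b](γ[w; SUM(g)→h](σ[g<7](T))) ∪ π[h,b](ρ[b/c](ρ[h/a](γ[a; MAX(f)→c](S))))) ⋈[b=g] T) → 4

== RESULT ==
h | b | w | g
7 | 8 | q | 8
7 | 8 | t | 8
9 | 1 | p | 1
10 | 1 | p | 1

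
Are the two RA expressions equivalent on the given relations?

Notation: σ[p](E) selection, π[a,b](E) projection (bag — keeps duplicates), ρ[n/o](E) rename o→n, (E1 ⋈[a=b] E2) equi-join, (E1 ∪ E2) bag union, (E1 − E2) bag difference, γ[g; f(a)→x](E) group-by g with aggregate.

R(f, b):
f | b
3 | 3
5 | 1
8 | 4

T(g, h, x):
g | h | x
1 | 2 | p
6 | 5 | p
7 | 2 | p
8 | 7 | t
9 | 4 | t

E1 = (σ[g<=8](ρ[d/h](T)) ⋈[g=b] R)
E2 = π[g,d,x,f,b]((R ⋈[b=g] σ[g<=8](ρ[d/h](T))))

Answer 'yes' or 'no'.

E1 subexpression sizes:
  T → 5
  ρ[d/h](T) → 5
  σ[g<=8](ρ[d/h](T)) → 4
  R → 3
  (σ[g<=8](ρ[d/h](T)) ⋈[g=b] R) → 1
E2 subexpression sizes:
  R → 3
  T → 5
  ρ[d/h](T) → 5
  σ[g<=8](ρ[d/h](T)) → 4
  (R ⋈[b=g] σ[g<=8](ρ[d/h](T))) → 1
  π[g,d,x,f,b]((R ⋈[b=g] σ[g<=8](ρ[d/h](T)))) → 1

E1 and E2 produce the same multiset:
g | d | x | f | b
1 | 2 | p | 5 | 1

yes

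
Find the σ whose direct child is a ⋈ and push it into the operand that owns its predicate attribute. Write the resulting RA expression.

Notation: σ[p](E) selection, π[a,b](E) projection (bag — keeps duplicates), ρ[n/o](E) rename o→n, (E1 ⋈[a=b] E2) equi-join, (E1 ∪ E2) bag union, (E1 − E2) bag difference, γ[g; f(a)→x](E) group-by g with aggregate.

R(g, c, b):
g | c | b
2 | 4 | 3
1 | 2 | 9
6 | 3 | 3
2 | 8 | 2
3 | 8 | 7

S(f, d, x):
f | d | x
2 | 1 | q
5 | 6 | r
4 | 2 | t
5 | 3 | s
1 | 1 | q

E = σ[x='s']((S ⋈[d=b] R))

σ filters on x, owned by the left side.
E' = (σ[x='s'](S) ⋈[d=b] R)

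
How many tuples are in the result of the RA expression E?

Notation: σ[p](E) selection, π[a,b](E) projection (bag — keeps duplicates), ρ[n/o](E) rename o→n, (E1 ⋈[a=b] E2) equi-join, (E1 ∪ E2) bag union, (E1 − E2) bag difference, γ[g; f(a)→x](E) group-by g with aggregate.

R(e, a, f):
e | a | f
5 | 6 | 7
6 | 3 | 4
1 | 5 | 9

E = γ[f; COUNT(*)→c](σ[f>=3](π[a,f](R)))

Subexpression sizes:
  R → 3
  π[a,f](R) → 3
  σ[f>=3](π[a,f](R)) → 3
  γ[f; COUNT(*)→c](σ[f>=3](π[a,f](R))) → 3

|E| = 3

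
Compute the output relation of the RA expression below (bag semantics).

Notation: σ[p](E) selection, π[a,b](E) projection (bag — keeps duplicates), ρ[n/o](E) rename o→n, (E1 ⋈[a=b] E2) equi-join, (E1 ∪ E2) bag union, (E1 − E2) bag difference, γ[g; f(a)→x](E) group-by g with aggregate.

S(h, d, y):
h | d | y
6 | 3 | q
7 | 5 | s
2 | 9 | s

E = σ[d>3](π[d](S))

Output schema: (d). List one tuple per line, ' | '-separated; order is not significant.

Row counts bottom-up:
  S → 3
  π[d](S) → 3
  σ[d>3](π[d](S)) → 2

== RESULT ==
d
5
9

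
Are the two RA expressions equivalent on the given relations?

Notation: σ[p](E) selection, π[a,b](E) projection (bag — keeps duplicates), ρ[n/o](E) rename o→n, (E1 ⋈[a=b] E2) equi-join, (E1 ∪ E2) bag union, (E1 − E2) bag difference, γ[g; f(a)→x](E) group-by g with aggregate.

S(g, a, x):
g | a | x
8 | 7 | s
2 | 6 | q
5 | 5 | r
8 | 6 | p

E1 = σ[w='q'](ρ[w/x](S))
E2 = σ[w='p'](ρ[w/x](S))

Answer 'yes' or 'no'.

E1 stepwise |·|:
  S → 4
  ρ[w/x](S) → 4
  σ[w='q'](ρ[w/x](S)) → 1
E2 stepwise |·|:
  S → 4
  ρ[w/x](S) → 4
  σ[w='p'](ρ[w/x](S)) → 1

E1 result:
g | a | w
2 | 6 | q
E2 result:
g | a | w
8 | 6 | p
Witness: (2, 6, 'q') appears 1× in E1 but 0× in E2.

no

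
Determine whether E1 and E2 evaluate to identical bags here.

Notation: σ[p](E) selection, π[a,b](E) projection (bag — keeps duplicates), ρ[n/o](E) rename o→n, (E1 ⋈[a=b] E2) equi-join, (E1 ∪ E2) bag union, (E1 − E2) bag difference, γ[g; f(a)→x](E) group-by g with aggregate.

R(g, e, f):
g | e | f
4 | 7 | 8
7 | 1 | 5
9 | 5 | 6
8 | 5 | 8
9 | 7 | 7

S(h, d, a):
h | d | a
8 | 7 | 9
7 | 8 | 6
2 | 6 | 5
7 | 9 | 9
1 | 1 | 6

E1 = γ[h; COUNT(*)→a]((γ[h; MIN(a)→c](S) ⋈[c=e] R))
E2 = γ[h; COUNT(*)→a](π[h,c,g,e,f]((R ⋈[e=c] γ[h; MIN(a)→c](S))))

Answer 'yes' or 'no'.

E1 row counts bottom-up:
  S → 5
  γ[h; MIN(a)→c](S) → 4
  R → 5
  (γ[h; MIN(a)→c](S) ⋈[c=e] R) → 2
  γ[h; COUNT(*)→a]((γ[h; MIN(a)→c](S) ⋈[c=e] R)) → 1
E2 row counts bottom-up:
  R → 5
  S → 5
  γ[h; MIN(a)→c](S) → 4
  (R ⋈[e=c] γ[h; MIN(a)→c](S)) → 2
  π[h,c,g,e,f]((R ⋈[e=c] γ[h; MIN(a)→c](S))) → 2
  γ[h; COUNT(*)→a](π[h,c,g,e,f]((R ⋈[e=c] γ[h; MIN(a)→c](S)))) → 1

E1 and E2 produce the same multiset:
h | a
2 | 2

yes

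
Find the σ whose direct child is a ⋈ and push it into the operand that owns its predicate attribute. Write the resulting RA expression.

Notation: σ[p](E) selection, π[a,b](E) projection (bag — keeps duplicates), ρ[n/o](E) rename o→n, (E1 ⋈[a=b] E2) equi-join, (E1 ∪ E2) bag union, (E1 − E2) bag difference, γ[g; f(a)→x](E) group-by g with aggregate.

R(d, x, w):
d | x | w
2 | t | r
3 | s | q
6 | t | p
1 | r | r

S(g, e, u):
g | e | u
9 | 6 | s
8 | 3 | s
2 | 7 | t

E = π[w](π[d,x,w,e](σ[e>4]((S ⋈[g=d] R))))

σ filters on e, owned by the left side.
E' = π[w](π[d,x,w,e]((σ[e>4](S) ⋈[g=d] R)))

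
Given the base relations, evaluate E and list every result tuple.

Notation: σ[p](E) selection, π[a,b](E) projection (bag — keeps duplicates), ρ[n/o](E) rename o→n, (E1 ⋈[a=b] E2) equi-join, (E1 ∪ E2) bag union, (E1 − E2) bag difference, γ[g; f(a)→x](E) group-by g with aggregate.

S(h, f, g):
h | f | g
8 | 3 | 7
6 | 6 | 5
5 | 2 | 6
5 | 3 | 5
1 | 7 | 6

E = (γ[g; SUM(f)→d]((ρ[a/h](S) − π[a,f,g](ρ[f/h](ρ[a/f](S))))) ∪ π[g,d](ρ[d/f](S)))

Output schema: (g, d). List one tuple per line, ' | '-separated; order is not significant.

Subexpression sizes:
  S → 5
  ρ[a/h](S) → 5
  S → 5
  ρ[a/f](S) → 5
  ρ[f/h](ρ[a/f](S)) → 5
  π[a,f,g](ρ[f/h](ρ[a/f](S))) → 5
  (ρ[a/h](S) − π[a,f,g](ρ[f/h](ρ[a/f](S)))) → 4
  γ[g; SUM(f)→d]((ρ[a/h](S) − π[a,f,g](ρ[f/h](ρ[a/f](S))))) → 3
  S → 5
  ρ[d/f](S) → 5
  π[g,d](ρ[d/f](S)) → 5
  (γ[g; SUM(f)→d]((ρ[a/h](S) − π[a,f,g](ρ[f/h](ρ[a/f](S))))) ∪ π[g,d](ρ[d/f](S))) → 8

== RESULT ==
g | d
5 | 3
5 | 3
5 | 6
6 | 2
6 | 7
6 | 9
7 | 3
7 | 3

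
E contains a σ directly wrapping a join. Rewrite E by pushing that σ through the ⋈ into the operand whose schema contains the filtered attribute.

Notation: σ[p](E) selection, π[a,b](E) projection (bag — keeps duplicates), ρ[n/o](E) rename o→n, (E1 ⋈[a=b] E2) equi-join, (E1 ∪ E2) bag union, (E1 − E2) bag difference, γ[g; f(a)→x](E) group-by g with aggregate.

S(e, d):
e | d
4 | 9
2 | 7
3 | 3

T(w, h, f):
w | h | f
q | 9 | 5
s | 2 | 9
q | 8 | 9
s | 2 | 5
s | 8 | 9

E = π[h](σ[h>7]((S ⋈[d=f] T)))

σ filters on h, owned by the right side.
E' = π[h]((S ⋈[d=f] σ[h>7](T)))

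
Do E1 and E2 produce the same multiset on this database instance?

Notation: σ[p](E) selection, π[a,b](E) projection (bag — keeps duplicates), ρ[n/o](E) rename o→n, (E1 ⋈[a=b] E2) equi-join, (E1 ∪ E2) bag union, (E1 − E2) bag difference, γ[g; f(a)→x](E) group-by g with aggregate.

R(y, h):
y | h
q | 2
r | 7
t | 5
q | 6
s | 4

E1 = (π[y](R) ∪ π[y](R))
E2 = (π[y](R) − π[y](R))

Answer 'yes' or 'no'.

E1 subexpression sizes:
  R → 5
  π[y](R) → 5
  R → 5
  π[y](R) → 5
  (π[y](R) ∪ π[y](R)) → 10
E2 subexpression sizes:
  R → 5
  π[y](R) → 5
  R → 5
  π[y](R) → 5
  (π[y](R) − π[y](R)) → 0

E1 result:
y
q
q
q
q
r
r
s
s
t
t
E2 result:
y
(0 rows)
Witness: ('t',) appears 2× in E1 but 0× in E2.

no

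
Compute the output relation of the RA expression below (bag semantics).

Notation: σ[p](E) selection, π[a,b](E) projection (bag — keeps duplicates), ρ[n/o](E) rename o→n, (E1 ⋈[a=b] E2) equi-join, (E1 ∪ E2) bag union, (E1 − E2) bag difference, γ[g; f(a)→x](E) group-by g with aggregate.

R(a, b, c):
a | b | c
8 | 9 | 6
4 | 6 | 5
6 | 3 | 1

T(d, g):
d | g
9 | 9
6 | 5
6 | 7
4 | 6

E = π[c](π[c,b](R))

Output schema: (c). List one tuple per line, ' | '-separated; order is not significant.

Subexpression sizes:
  R → 3
  π[c,b](R) → 3
  π[c](π[c,b](R)) → 3

== RESULT ==
c
1
5
6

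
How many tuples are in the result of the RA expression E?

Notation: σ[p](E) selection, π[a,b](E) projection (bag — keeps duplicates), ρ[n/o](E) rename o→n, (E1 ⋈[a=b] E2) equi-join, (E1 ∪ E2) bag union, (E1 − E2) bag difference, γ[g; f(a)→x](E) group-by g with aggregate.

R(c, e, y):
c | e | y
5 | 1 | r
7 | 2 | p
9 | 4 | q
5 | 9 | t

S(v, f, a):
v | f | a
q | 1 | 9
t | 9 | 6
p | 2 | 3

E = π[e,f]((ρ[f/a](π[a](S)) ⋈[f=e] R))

Stepwise |·|:
  S → 3
  π[a](S) → 3
  ρ[f/a](π[a](S)) → 3
  R → 4
  (ρ[f/a](π[a](S)) ⋈[f=e] R) → 1
  π[e,f]((ρ[f/a](π[a](S)) ⋈[f=e] R)) → 1

|E| = 1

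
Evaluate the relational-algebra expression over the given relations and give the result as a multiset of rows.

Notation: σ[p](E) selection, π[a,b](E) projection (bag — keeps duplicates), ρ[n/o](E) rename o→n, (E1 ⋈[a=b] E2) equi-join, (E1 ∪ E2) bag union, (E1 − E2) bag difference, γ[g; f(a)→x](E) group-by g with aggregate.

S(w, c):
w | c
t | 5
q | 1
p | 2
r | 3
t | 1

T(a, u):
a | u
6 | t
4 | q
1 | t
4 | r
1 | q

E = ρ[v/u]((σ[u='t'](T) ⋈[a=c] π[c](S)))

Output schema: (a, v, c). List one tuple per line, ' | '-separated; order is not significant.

Per-node cardinality:
  T → 5
  σ[u='t'](T) → 2
  S → 5
  π[c](S) → 5
  (σ[u='t'](T) ⋈[a=c] π[c](S)) → 2
  ρ[v/u]((σ[u='t'](T) ⋈[a=c] π[c](S))) → 2

== RESULT ==
a | v | c
1 | t | 1
1 | t | 1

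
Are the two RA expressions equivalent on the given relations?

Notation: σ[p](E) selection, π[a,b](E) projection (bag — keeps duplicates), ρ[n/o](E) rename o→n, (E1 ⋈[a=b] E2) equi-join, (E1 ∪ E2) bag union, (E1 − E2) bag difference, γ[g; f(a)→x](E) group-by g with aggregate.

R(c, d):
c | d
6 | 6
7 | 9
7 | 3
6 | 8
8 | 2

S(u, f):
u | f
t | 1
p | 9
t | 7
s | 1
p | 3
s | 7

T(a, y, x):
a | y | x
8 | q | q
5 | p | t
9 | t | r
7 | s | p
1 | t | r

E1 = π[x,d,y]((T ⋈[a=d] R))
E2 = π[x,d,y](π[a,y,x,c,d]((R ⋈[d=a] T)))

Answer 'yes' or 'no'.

E1 row counts bottom-up:
  T → 5
  R → 5
  (T ⋈[a=d] R) → 2
  π[x,d,y]((T ⋈[a=d] R)) → 2
E2 row counts bottom-up:
  R → 5
  T → 5
  (R ⋈[d=a] T) → 2
  π[a,y,x,c,d]((R ⋈[d=a] T)) → 2
  π[x,d,y](π[a,y,x,c,d]((R ⋈[d=a] T))) → 2

E1 and E2 produce the same multiset:
x | d | y
q | 8 | q
r | 9 | t

yes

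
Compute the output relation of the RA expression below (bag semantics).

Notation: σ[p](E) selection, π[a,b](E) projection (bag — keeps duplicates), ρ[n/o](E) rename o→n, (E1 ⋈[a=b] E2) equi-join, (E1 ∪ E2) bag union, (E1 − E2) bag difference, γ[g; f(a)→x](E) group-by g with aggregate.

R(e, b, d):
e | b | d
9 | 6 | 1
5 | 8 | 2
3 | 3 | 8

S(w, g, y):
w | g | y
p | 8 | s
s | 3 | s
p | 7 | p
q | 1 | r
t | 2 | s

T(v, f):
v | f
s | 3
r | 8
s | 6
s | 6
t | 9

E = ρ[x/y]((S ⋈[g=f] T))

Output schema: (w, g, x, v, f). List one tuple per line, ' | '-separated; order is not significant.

Per-node cardinality:
  S → 5
  T → 5
  (S ⋈[g=f] T) → 2
  ρ[x/y]((S ⋈[g=f] T)) → 2

== RESULT ==
w | g | x | v | f
p | 8 | s | r | 8
s | 3 | s | s | 3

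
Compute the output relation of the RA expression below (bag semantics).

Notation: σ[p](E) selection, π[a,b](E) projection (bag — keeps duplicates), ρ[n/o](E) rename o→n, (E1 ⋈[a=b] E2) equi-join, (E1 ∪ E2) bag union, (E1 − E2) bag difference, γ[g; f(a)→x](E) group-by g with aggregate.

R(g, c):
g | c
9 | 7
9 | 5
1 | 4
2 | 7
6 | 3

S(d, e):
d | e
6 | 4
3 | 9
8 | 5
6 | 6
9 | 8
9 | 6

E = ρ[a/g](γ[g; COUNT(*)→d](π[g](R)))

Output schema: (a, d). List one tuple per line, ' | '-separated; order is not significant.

Subexpression sizes:
  R → 5
  π[g](R) → 5
  γ[g; COUNT(*)→d](π[g](R)) → 4
  ρ[a/g](γ[g; COUNT(*)→d](π[g](R))) → 4

== RESULT ==
a | d
1 | 1
2 | 1
6 | 1
9 | 2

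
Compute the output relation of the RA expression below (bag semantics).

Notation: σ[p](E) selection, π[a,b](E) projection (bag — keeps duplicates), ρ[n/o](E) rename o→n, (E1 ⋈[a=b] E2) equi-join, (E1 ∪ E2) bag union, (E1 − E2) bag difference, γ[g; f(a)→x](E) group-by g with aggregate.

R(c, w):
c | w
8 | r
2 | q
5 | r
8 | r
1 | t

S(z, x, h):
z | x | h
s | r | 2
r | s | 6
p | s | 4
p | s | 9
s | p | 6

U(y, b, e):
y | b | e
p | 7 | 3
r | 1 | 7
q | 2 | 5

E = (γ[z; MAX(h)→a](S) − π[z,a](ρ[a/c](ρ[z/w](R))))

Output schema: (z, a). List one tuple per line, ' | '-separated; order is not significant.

Stepwise |·|:
  S → 5
  γ[z; MAX(h)→a](S) → 3
  R → 5
  ρ[z/w](R) → 5
  ρ[a/c](ρ[z/w](R)) → 5
  π[z,a](ρ[a/c](ρ[z/w](R))) → 5
  (γ[z; MAX(h)→a](S) − π[z,a](ρ[a/c](ρ[z/w](R)))) → 3

== RESULT ==
z | a
p | 9
r | 6
s | 6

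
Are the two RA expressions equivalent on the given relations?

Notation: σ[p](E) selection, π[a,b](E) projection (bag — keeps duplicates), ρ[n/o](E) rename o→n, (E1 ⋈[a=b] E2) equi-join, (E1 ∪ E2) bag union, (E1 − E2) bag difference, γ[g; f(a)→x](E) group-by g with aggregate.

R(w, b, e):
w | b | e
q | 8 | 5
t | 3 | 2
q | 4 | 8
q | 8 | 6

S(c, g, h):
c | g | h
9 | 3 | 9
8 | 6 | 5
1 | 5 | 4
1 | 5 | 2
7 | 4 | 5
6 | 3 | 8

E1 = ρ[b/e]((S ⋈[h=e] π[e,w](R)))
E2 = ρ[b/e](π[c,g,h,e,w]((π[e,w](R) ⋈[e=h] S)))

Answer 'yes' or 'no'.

E1 per-node cardinality:
  S → 6
  R → 4
  π[e,w](R) → 4
  (S ⋈[h=e] π[e,w](R)) → 4
  ρ[b/e]((S ⋈[h=e] π[e,w](R))) → 4
E2 per-node cardinality:
  R → 4
  π[e,w](R) → 4
  S → 6
  (π[e,w](R) ⋈[e=h] S) → 4
  π[c,g,h,e,w]((π[e,w](R) ⋈[e=h] S)) → 4
  ρ[b/e](π[c,g,h,e,w]((π[e,w](R) ⋈[e=h] S))) → 4

E1 and E2 produce the same multiset:
c | g | h | b | w
1 | 5 | 2 | 2 | t
6 | 3 | 8 | 8 | q
7 | 4 | 5 | 5 | q
8 | 6 | 5 | 5 | q

yes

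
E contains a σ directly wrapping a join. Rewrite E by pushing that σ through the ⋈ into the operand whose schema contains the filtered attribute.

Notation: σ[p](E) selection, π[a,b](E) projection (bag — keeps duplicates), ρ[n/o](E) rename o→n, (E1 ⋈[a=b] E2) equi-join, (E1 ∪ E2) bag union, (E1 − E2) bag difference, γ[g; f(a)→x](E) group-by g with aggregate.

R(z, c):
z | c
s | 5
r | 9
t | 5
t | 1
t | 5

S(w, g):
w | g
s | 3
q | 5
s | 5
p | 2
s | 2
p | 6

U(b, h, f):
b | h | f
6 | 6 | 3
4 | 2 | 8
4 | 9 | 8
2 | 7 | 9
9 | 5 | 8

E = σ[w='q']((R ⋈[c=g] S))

σ filters on w, owned by the right side.
E' = (R ⋈[c=g] σ[w='q'](S))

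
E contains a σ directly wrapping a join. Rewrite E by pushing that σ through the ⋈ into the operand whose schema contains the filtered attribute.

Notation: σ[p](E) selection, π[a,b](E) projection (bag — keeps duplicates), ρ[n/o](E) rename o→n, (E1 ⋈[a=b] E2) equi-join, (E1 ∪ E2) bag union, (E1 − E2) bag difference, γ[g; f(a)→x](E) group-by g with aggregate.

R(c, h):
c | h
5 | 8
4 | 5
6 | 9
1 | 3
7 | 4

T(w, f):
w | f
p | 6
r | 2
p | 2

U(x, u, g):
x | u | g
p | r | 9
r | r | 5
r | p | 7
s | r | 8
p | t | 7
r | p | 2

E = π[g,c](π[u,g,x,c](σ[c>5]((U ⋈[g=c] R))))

σ filters on c, owned by the right side.
E' = π[g,c](π[u,g,x,c]((U ⋈[g=c] σ[c>5](R))))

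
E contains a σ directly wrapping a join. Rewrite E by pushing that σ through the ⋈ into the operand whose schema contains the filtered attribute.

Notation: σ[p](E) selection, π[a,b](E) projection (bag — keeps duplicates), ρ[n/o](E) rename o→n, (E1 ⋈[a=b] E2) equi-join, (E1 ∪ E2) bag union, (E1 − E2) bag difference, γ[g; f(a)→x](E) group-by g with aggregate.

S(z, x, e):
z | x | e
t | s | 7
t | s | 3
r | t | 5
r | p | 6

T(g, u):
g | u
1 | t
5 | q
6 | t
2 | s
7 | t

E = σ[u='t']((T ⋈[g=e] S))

σ filters on u, owned by the left side.
E' = (σ[u='t'](T) ⋈[g=e] S)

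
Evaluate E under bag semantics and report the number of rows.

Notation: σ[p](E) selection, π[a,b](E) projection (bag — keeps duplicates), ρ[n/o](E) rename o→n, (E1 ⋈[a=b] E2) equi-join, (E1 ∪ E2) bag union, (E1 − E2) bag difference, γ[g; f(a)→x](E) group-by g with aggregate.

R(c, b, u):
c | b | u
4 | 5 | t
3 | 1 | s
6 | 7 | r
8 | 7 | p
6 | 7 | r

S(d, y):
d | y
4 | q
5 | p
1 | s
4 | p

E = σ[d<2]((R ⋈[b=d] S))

Per-node cardinality:
  R → 5
  S → 4
  (R ⋈[b=d] S) → 2
  σ[d<2]((R ⋈[b=d] S)) → 1

|E| = 1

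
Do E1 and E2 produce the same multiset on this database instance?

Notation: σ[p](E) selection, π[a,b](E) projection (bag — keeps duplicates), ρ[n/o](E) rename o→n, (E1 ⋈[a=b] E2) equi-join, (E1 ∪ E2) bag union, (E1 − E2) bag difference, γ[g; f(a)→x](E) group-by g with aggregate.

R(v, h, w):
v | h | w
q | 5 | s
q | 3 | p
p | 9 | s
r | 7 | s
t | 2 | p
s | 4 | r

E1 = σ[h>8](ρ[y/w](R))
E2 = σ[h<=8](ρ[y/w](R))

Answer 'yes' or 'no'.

E1 per-node cardinality:
  R → 6
  ρ[y/w](R) → 6
  σ[h>8](ρ[y/w](R)) → 1
E2 per-node cardinality:
  R → 6
  ρ[y/w](R) → 6
  σ[h<=8](ρ[y/w](R)) → 5

E1 result:
v | h | y
p | 9 | s
E2 result:
v | h | y
q | 3 | p
q | 5 | s
r | 7 | s
s | 4 | r
t | 2 | p
Witness: ('q', 3, 'p') appears 0× in E1 but 1× in E2.

no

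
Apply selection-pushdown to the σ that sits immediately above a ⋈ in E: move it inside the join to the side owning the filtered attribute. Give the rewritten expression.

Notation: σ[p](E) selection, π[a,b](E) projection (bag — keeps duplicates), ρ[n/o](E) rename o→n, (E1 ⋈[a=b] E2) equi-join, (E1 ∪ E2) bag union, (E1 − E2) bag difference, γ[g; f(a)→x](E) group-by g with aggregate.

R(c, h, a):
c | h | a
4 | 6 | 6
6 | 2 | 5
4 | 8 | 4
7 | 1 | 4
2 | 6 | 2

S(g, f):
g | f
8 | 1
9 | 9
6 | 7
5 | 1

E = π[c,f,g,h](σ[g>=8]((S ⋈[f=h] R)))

σ filters on g, owned by the left side.
E' = π[c,f,g,h]((σ[g>=8](S) ⋈[f=h] R))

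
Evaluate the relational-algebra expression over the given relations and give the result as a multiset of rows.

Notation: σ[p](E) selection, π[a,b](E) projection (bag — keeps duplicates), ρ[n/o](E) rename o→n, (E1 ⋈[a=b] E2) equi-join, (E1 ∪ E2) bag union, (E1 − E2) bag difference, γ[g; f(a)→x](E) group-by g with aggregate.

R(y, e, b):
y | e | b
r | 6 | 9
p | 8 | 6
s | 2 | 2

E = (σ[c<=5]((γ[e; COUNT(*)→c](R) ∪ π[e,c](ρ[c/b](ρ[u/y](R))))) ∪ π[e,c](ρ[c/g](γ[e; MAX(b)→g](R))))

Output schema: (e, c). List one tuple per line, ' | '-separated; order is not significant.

Stepwise |·|:
  R → 3
  γ[e; COUNT(*)→c](R) → 3
  R → 3
  ρ[u/y](R) → 3
  ρ[c/b](ρ[u/y](R)) → 3
  π[e,c](ρ[c/b](ρ[u/y](R))) → 3
  (γ[e; COUNT(*)→c](R) ∪ π[e,c](ρ[c/b](ρ[u/y](R)))) → 6
  σ[c<=5]((γ[e; COUNT(*)→c](R) ∪ π[e,c](ρ[c/b](ρ[u/y](R))))) → 4
  R → 3
  γ[e; MAX(b)→g](R) → 3
  ρ[c/g](γ[e; MAX(b)→g](R)) → 3
  π[e,c](ρ[c/g](γ[e; MAX(b)→g](R))) → 3
  (σ[c<=5]((γ[e; COUNT(*)→c](R) ∪ π[e,c](ρ[c/b](ρ[u/y](R))))) ∪ π[e,c](ρ[c/g](γ[e; MAX(b)→g](R)))) → 7

== RESULT ==
e | c
2 | 1
2 | 2
2 | 2
6 | 1
6 | 9
8 | 1
8 | 6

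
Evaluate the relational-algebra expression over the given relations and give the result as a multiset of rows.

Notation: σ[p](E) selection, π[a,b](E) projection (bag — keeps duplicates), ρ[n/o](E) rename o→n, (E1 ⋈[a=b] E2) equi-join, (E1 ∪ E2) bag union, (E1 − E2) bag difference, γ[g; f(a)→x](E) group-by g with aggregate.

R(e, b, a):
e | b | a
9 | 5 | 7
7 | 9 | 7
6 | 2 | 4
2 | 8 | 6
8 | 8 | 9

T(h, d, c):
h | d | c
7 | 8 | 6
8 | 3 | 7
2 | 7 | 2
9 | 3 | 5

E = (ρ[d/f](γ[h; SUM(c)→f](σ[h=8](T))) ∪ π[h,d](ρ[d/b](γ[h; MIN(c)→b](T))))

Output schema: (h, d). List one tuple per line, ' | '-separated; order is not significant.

Subexpression sizes:
  T → 4
  σ[h=8](T) → 1
  γ[h; SUM(c)→f](σ[h=8](T)) → 1
  ρ[d/f](γ[h; SUM(c)→f](σ[h=8](T))) → 1
  T → 4
  γ[h; MIN(c)→b](T) → 4
  ρ[d/b](γ[h; MIN(c)→b](T)) → 4
  π[h,d](ρ[d/b](γ[h; MIN(c)→b](T))) → 4
  (ρ[d/f](γ[h; SUM(c)→f](σ[h=8](T))) ∪ π[h,d](ρ[d/b](γ[h; MIN(c)→b](T)))) → 5

== RESULT ==
h | d
2 | 2
7 | 6
8 | 7
8 | 7
9 | 5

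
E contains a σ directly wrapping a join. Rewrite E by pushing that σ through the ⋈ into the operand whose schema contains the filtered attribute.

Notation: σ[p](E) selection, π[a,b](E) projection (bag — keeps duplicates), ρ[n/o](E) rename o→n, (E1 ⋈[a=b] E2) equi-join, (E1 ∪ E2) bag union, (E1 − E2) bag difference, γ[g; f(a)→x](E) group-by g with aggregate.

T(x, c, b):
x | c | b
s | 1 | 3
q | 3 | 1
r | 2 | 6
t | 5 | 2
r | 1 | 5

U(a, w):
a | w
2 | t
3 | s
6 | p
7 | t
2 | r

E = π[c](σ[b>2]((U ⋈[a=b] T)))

σ filters on b, owned by the right side.
E' = π[c]((U ⋈[a=b] σ[b>2](T)))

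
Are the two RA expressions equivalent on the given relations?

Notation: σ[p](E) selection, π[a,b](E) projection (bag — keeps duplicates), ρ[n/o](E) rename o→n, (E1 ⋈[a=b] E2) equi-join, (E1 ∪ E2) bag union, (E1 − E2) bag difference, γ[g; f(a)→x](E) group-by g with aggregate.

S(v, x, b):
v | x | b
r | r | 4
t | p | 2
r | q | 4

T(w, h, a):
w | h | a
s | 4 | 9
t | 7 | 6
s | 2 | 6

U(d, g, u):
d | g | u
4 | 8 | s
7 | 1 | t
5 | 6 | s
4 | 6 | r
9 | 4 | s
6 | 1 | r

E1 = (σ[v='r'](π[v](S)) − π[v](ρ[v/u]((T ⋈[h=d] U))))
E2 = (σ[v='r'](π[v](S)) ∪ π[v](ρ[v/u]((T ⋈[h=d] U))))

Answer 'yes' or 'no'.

E1 stepwise |·|:
  S → 3
  π[v](S) → 3
  σ[v='r'](π[v](S)) → 2
  T → 3
  U → 6
  (T ⋈[h=d] U) → 3
  ρ[v/u]((T ⋈[h=d] U)) → 3
  π[v](ρ[v/u]((T ⋈[h=d] U))) → 3
  (σ[v='r'](π[v](S)) − π[v](ρ[v/u]((T ⋈[h=d] U)))) → 1
E2 stepwise |·|:
  S → 3
  π[v](S) → 3
  σ[v='r'](π[v](S)) → 2
  T → 3
  U → 6
  (T ⋈[h=d] U) → 3
  ρ[v/u]((T ⋈[h=d] U)) → 3
  π[v](ρ[v/u]((T ⋈[h=d] U))) → 3
  (σ[v='r'](π[v](S)) ∪ π[v](ρ[v/u]((T ⋈[h=d] U)))) → 5

E1 result:
v
r
E2 result:
v
r
r
r
s
t
Witness: ('t',) appears 0× in E1 but 1× in E2.

no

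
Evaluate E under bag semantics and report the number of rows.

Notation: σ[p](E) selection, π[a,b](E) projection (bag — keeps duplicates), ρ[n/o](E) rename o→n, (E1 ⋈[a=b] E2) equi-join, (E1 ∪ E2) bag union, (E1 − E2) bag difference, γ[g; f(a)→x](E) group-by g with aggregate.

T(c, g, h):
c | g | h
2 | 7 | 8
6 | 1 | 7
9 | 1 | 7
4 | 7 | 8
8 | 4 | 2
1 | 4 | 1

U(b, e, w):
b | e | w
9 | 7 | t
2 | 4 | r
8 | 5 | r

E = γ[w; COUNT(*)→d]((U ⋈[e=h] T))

Stepwise |·|:
  U → 3
  T → 6
  (U ⋈[e=h] T) → 2
  γ[w; COUNT(*)→d]((U ⋈[e=h] T)) → 1

|E| = 1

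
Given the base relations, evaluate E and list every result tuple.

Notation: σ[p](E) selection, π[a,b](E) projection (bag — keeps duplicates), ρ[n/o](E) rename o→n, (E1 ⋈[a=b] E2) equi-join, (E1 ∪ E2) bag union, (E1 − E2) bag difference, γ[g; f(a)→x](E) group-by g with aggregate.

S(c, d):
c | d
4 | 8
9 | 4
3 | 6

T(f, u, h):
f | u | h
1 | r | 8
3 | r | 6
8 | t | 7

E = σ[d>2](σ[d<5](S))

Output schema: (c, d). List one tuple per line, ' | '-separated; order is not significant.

Row counts bottom-up:
  S → 3
  σ[d<5](S) → 1
  σ[d>2](σ[d<5](S)) → 1

== RESULT ==
c | d
9 | 4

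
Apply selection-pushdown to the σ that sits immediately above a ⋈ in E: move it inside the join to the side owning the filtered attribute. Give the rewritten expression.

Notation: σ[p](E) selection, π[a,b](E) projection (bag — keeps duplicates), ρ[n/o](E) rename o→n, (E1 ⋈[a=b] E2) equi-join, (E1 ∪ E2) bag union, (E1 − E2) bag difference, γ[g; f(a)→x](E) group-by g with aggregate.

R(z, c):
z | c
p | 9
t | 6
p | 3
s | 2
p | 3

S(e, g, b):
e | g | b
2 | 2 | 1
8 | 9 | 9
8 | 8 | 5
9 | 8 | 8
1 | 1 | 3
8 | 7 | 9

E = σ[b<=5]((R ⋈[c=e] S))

σ filters on b, owned by the right side.
E' = (R ⋈[c=e] σ[b<=5](S))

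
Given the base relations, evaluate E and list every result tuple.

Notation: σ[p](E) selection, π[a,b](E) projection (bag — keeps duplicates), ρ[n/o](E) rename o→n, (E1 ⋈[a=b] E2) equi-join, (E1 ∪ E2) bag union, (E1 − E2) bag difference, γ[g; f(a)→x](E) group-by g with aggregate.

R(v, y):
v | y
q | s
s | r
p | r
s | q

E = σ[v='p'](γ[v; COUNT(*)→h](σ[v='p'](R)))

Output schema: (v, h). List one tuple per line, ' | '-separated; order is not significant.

Subexpression sizes:
  R → 4
  σ[v='p'](R) → 1
  γ[v; COUNT(*)→h](σ[v='p'](R)) → 1
  σ[v='p'](γ[v; COUNT(*)→h](σ[v='p'](R))) → 1

== RESULT ==
v | h
p | 1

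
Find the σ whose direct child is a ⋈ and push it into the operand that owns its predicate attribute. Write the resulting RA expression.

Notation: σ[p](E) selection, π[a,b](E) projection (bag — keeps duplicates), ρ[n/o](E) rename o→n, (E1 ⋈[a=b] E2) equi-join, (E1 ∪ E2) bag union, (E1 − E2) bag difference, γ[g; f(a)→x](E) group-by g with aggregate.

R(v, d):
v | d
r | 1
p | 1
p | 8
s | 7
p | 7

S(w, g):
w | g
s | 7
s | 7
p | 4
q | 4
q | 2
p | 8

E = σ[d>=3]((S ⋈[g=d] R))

σ filters on d, owned by the right side.
E' = (S ⋈[g=d] σ[d>=3](R))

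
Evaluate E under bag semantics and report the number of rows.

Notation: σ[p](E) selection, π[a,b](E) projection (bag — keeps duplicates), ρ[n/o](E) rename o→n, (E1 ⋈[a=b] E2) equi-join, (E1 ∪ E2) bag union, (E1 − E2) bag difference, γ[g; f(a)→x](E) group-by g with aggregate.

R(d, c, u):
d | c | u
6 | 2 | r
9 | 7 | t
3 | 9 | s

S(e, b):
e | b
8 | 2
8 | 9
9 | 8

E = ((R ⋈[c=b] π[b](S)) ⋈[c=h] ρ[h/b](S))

Per-node cardinality:
  R → 3
  S → 3
  π[b](S) → 3
  (R ⋈[c=b] π[b](S)) → 2
  S → 3
  ρ[h/b](S) → 3
  ((R ⋈[c=b] π[b](S)) ⋈[c=h] ρ[h/b](S)) → 2

|E| = 2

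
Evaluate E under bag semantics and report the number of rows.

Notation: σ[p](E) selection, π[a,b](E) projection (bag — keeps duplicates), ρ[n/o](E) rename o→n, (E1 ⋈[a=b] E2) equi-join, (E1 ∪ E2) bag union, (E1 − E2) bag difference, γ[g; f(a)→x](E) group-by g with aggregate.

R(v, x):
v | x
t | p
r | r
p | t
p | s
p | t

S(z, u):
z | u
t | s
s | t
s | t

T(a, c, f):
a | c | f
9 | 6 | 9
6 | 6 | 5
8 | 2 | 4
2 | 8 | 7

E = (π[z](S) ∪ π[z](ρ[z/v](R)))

Subexpression sizes:
  S → 3
  π[z](S) → 3
  R → 5
  ρ[z/v](R) → 5
  π[z](ρ[z/v](R)) → 5
  (π[z](S) ∪ π[z](ρ[z/v](R))) → 8

|E| = 8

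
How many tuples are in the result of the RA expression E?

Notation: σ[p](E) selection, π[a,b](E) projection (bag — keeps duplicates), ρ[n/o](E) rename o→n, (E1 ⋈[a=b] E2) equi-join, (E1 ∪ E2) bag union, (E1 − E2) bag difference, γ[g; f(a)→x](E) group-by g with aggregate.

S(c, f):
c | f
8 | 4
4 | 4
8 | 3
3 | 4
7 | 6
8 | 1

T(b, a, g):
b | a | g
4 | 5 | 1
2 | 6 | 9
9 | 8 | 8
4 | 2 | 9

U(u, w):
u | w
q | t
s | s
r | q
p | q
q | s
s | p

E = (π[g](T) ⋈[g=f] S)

Stepwise |·|:
  T → 4
  π[g](T) → 4
  S → 6
  (π[g](T) ⋈[g=f] S) → 1

|E| = 1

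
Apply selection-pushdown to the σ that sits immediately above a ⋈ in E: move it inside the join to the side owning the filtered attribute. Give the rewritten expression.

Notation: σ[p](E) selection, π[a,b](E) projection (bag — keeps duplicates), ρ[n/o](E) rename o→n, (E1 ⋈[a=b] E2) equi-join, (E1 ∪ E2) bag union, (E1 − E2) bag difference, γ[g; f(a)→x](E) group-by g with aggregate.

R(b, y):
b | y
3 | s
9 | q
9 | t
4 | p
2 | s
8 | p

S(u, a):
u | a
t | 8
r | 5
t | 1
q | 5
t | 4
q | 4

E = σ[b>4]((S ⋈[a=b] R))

σ filters on b, owned by the right side.
E' = (S ⋈[a=b] σ[b>4](R))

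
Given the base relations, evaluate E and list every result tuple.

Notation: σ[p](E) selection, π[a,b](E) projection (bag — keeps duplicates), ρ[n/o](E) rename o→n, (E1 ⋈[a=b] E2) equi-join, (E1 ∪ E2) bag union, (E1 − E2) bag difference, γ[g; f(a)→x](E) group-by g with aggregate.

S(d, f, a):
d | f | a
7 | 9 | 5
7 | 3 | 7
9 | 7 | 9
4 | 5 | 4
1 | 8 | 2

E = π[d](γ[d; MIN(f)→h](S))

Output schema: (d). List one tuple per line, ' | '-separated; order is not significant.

Subexpression sizes:
  S → 5
  γ[d; MIN(f)→h](S) → 4
  π[d](γ[d; MIN(f)→h](S)) → 4

== RESULT ==
d
1
4
7
9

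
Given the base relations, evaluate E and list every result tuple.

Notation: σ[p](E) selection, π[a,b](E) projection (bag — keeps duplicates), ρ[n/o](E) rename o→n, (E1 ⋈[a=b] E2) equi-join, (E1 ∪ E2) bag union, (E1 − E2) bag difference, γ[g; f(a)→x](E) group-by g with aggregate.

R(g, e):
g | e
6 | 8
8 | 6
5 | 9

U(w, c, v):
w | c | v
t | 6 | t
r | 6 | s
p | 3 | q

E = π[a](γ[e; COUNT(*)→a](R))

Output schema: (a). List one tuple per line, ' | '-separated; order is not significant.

Row counts bottom-up:
  R → 3
  γ[e; COUNT(*)→a](R) → 3
  π[a](γ[e; COUNT(*)→a](R)) → 3

== RESULT ==
a
1
1
1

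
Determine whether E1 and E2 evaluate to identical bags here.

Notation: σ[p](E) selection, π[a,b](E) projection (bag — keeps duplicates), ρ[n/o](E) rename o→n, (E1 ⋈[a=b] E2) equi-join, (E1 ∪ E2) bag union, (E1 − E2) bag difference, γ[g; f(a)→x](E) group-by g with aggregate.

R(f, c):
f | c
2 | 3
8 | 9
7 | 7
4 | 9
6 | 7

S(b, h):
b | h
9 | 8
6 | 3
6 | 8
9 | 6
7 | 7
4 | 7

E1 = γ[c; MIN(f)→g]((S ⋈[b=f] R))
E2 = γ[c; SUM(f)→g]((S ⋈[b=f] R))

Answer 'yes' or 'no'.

E1 stepwise |·|:
  S → 6
  R → 5
  (S ⋈[b=f] R) → 4
  γ[c; MIN(f)→g]((S ⋈[b=f] R)) → 2
E2 stepwise |·|:
  S → 6
  R → 5
  (S ⋈[b=f] R) → 4
  γ[c; SUM(f)→g]((S ⋈[b=f] R)) → 2

E1 result:
c | g
7 | 6
9 | 4
E2 result:
c | g
7 | 19
9 | 4
Witness: (7, 6) appears 1× in E1 but 0× in E2.

no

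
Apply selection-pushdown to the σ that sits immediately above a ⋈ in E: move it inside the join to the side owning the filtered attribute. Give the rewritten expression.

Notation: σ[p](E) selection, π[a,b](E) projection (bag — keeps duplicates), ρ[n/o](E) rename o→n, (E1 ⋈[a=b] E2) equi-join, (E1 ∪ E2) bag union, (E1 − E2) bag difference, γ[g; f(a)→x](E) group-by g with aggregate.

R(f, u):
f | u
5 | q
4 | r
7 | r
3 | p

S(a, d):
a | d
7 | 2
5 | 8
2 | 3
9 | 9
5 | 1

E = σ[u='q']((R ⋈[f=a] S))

σ filters on u, owned by the left side.
E' = (σ[u='q'](R) ⋈[f=a] S)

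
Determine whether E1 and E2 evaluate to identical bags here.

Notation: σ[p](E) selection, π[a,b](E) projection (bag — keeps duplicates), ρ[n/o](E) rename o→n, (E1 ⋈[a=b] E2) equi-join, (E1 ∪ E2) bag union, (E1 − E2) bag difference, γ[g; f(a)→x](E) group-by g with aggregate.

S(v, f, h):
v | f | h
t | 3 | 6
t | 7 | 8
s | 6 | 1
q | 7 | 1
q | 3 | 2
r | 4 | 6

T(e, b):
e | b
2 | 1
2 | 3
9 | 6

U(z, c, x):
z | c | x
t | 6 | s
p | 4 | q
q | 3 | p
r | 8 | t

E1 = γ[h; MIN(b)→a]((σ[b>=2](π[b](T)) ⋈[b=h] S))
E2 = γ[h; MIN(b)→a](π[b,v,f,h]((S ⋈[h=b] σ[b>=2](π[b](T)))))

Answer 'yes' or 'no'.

E1 per-node cardinality:
  T → 3
  π[b](T) → 3
  σ[b>=2](π[b](T)) → 2
  S → 6
  (σ[b>=2](π[b](T)) ⋈[b=h] S) → 2
  γ[h; MIN(b)→a]((σ[b>=2](π[b](T)) ⋈[b=h] S)) → 1
E2 per-node cardinality:
  S → 6
  T → 3
  π[b](T) → 3
  σ[b>=2](π[b](T)) → 2
  (S ⋈[h=b] σ[b>=2](π[b](T))) → 2
  π[b,v,f,h]((S ⋈[h=b] σ[b>=2](π[b](T)))) → 2
  γ[h; MIN(b)→a](π[b,v,f,h]((S ⋈[h=b] σ[b>=2](π[b](T))))) → 1

E1 and E2 produce the same multiset:
h | a
6 | 6

yes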